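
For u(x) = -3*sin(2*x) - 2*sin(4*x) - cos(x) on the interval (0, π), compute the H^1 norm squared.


||u||_{H^1(0,π)}^2 = 304/15 + 115*π/2

u'(x) = sin(x) - 6*cos(2*x) - 8*cos(4*x).
Expand u² and (u')² and integrate term by term on (0, π), using: for integers n ≥ 1, ∫_0^π sin²(nx) dx = ∫_0^π cos²(nx) dx = π/2; for n ≠ n', ∫_0^π sin(nx)sin(n'x) dx = ∫_0^π cos(nx)cos(n'x) dx = 0; and by product-to-sum, ∫_0^π sin(nx)cos(n'x) dx = ½∫_0^π [sin((n+n')x) + sin((n−n')x)] dx, which is 0 when n+n' is even and 2n/(n²−n'²) when n+n' is odd (it need not vanish on (0, π)).
  u² squared terms: (-1)²·∫cos(x)² dx = 1·π/2 = π/2;  (-3)²·∫sin(2x)² dx = 9·π/2 = 9*π/2;  (-2)²·∫sin(4x)² dx = 4·π/2 = 2*π.
  u² cross terms: 2·(-1)·(-3)·∫cos(x)·sin(2x) dx = 6·(4/3) = 8;  2·(-1)·(-2)·∫cos(x)·sin(4x) dx = 4·(8/15) = 32/15;  2·(-3)·(-2)·∫sin(2x)·sin(4x) dx = 12·(0) = 0.
  So ∫_0^π u² dx = π/2 + 9*π/2 + 2*π + 8 + 32/15 + 0 = 152/15 + 7*π.
  (u')² squared terms: (-8)²·∫cos(4x)² dx = 64·π/2 = 32*π;  (-6)²·∫cos(2x)² dx = 36·π/2 = 18*π;  (1)²·∫sin(x)² dx = 1·π/2 = π/2.
  (u')² cross terms: 2·(-8)·(-6)·∫cos(4x)·cos(2x) dx = 96·(0) = 0;  2·(-8)·(1)·∫cos(4x)·sin(x) dx = -16·(-2/15) = 32/15;  2·(-6)·(1)·∫cos(2x)·sin(x) dx = -12·(-2/3) = 8.
  So ∫_0^π (u')² dx = 32*π + 18*π + π/2 + 0 + 32/15 + 8 = 152/15 + 101*π/2.
||u||_{H^1}^2 = (152/15 + 7*π) + (152/15 + 101*π/2) = 304/15 + 115*π/2.


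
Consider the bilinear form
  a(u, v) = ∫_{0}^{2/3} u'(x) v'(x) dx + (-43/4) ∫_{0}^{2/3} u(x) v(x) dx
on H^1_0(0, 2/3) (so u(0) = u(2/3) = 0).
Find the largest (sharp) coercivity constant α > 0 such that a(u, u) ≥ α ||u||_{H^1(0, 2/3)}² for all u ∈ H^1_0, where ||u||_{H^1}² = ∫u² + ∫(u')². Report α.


α = (-43 + 9*π^2)/(4 + 9*π^2)

Coercivity of a(·,·) on H^1_0(0, 2/3) means a(u, u) ≥ α ||u||_{H^1}² for every u ∈ H^1_0.
The interval has length L = 2/3, and Poincaré/coercivity depend only on L. Here a(u, u) = ∫(u')² + (-43/4)·∫u².
Here c = -43/4 < 0 with |c| < (π/L)² = 9*π^2/4, so coercivity still holds. The condition a(u,u) ≥ α||u||_{H^1}² reads (1−α)∫(u')² ≥ (α−c)∫u². Any admissible α is ≤ 1 (rapidly oscillating u have ∫u²/∫(u')² → 0), and α = 1 would force 0 ≥ (1−c)∫u², impossible since c < 1; so 1−α > 0. By the sharp Poincaré inequality on H^1_0 of an interval of length L, ∫(u')² ≥ (π/L)²∫u² with equality for the first sine mode sin(π(x−x₀)/L) (x₀ the left endpoint), so the inequality holds for all u iff (1−α)(π/L)² ≥ α − c, i.e. α ≤ ((π/L)² + c)/((π/L)² + 1) = (1 + c(L/π)²)/(1 + (L/π)²). (Direct route, valid since c ≤ 0: Poincaré gives c∫u² ≥ c(L/π)²∫(u')², so a(u,u) ≥ (1 + c(L/π)²)∫(u')², while ||u||_{H^1}² ≤ (1 + (L/π)²)∫(u')²; dividing yields the same α.) With (π/L)² = 9*π^2/4 and c = -43/4, the largest admissible constant is α = ((π/L)² + c)/((π/L)² + 1).
Simplifying, α = (-43 + 9*π^2)/(4 + 9*π^2).


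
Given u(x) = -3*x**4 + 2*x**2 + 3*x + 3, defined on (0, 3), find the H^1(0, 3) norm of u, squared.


||u||_{H^1}^2 = 369261/7

The H^1 norm (squared) on an interval (0, L) is
  ||u||_{H^1}^2 = ∫_0^L u(x)^2 dx + ∫_0^L u'(x)^2 dx.
Compute u'(x) = -12*x**3 + 4*x + 3.
Then u(x)^2 = 9*x**8 - 12*x**6 - 18*x**5 - 14*x**4 + 12*x**3 + 21*x**2 + 18*x + 9 and u'(x)^2 = 144*x**6 - 96*x**4 - 72*x**3 + 16*x**2 + 24*x + 9.
Integrate each monomial from 0 to 3 using ∫_0^3 c·x^n dx = c·3^(n+1)/(n+1):
  ∫_0^3 u(x)^2 dx = ∫_0^3 (9*x^8 - 12*x^6 - 18*x^5 - 14*x^4 + 12*x^3 + 21*x^2 + 18*x + 9) dx. Term by term:
    ∫_0^3 9*x^8 dx = 19683;  ∫_0^3 -12*x^6 dx = -26244/7;  ∫_0^3 -18*x^5 dx = -2187;
    ∫_0^3 -14*x^4 dx = -3402/5;  ∫_0^3 12*x^3 dx = 243;  ∫_0^3 21*x^2 dx = 189;
    ∫_0^3 18*x dx = 81;  ∫_0^3 9 dx = 27.
  Sum: 19683 − 26244/7 − 2187 − 3402/5 + 243 + 189 + 81 + 27 = 476226/35.
  ∫_0^3 u'(x)^2 dx = ∫_0^3 (144*x^6 - 96*x^4 - 72*x^3 + 16*x^2 + 24*x + 9) dx. Term by term:
    ∫_0^3 144*x^6 dx = 314928/7;  ∫_0^3 -96*x^4 dx = -23328/5;  ∫_0^3 -72*x^3 dx = -1458;
    ∫_0^3 16*x^2 dx = 144;  ∫_0^3 24*x dx = 108;  ∫_0^3 9 dx = 27.
  Sum: 314928/7 − 23328/5 − 1458 + 144 + 108 + 27 = 1370079/35.
Adding: ||u||_{H^1}^2 = 476226/35 + 1370079/35 = 369261/7.


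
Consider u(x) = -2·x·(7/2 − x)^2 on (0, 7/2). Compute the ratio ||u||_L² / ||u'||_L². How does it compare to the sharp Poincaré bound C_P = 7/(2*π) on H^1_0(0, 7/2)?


||u||_L² / ||u'||_L² = sqrt(14)/4 < C_P = 7/(2*π).

u(x) = -2·x·(7/2 − x)^2, so u'(x) = (7 - 6*x)*(x - 7/2).
u(x) = -2·x·(7/2 − x)^2 vanishes at x = 0 and x = 7/2, so u ∈ H^1_0(0, 7/2). Differentiate via the product rule and integrate the resulting polynomials term by term.
  ∫_0^7/2 u² dx = ∫_0^7/2 (4*x^6 - 56*x^5 + 294*x^4 - 686*x^3 + 2401*x^2/4) dx. Term by term:
    ∫_0^7/2 4*x^6 dx = 117649/32;  ∫_0^7/2 -56*x^5 dx = -823543/48;  ∫_0^7/2 294*x^4 dx = 2470629/80;
    ∫_0^7/2 -686*x^3 dx = -823543/32;  ∫_0^7/2 2401*x^2/4 dx = 823543/96.
  Sum: 117649/32 − 823543/48 + 2470629/80 − 823543/32 + 823543/96 = 117649/480.
  ∫_0^7/2 (u')² dx = ∫_0^7/2 (36*x^4 - 336*x^3 + 1078*x^2 - 1372*x + 2401/4) dx. Term by term:
    ∫_0^7/2 36*x^4 dx = 151263/40;  ∫_0^7/2 -336*x^3 dx = -50421/4;  ∫_0^7/2 1078*x^2 dx = 184877/12;
    ∫_0^7/2 -1372*x dx = -16807/2;  ∫_0^7/2 2401/4 dx = 16807/8.
  Sum: 151263/40 − 50421/4 + 184877/12 − 16807/2 + 16807/8 = 16807/60.
∫_0^7/2 u² dx = 117649/480, so ||u||_L² = 343*sqrt(30)/120.
∫_0^7/2 (u')² dx = 16807/60, so ||u'||_L² = 49*sqrt(105)/30.
Ratio ||u||_L² / ||u'||_L² = sqrt(14)/4.
Sharp Poincaré constant on H^1_0(0, 7/2) is C_P = L/π = 7/(2*π), achieved by sin(2*π/7·x).
A polynomial bump cannot attain the sharp Poincaré constant (only the first sine eigenfunction does), so the ratio is strictly less than C_P, consistent with ||u||_L² ≤ C_P ||u'||_L².


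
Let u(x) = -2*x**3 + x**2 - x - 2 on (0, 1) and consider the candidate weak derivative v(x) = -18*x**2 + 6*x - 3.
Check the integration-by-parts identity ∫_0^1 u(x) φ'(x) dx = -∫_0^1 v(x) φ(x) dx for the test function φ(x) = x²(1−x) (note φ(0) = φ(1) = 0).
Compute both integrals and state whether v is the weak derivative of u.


LHS = 11/60, RHS = 11/20. No, v is not the weak derivative of u.

u(x) = -2*x**3 + x**2 - x - 2, classical derivative u'(x) = -6*x**2 + 2*x - 1.
φ(x) = x²(1−x), so φ'(x) = x*(2 - 3*x).
Note φ(0) = φ(1) = 0, so the boundary term u·φ vanishes.
LHS = ∫_0^1 u(x) φ'(x) dx = ∫_0^1 (6*x^5 - 7*x^4 + 5*x^3 + 4*x^2 - 4*x) dx. Term by term:
  ∫_0^1 6*x^5 dx = 1;  ∫_0^1 -7*x^4 dx = -7/5;  ∫_0^1 5*x^3 dx = 5/4;
  ∫_0^1 4*x^2 dx = 4/3;  ∫_0^1 -4*x dx = -2.
Sum: 1 − 7/5 + 5/4 + 4/3 − 2 = 11/60.
So LHS = 11/60.
∫_0^1 v(x) φ(x) dx = ∫_0^1 (18*x^5 - 24*x^4 + 9*x^3 - 3*x^2) dx. Term by term:
  ∫_0^1 18*x^5 dx = 3;  ∫_0^1 -24*x^4 dx = -24/5;  ∫_0^1 9*x^3 dx = 9/4;
  ∫_0^1 -3*x^2 dx = -1.
Sum: 3 − 24/5 + 9/4 − 1 = -11/20.
So RHS = -∫_0^1 v(x) φ(x) dx = 11/20.
LHS − RHS = -11/30 ≠ 0, so the identity fails.
(For a valid weak derivative the identity must hold for EVERY test function, in particular this one. The failure shows v is NOT the weak derivative of u.)
Correct weak derivative would be u'(x) = -6*x**2 + 2*x - 1.


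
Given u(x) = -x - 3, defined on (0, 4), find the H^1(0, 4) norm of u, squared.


||u||_{H^1}^2 = 328/3

The H^1 norm (squared) on an interval (0, L) is
  ||u||_{H^1}^2 = ∫_0^L u(x)^2 dx + ∫_0^L u'(x)^2 dx.
Compute u'(x) = -1.
Then u(x)^2 = x**2 + 6*x + 9 and u'(x)^2 = 1.
Integrate each monomial from 0 to 4 using ∫_0^4 c·x^n dx = c·4^(n+1)/(n+1):
  ∫_0^4 u(x)^2 dx = ∫_0^4 (x^2 + 6*x + 9) dx. Term by term:
    ∫_0^4 x^2 dx = 64/3;  ∫_0^4 6*x dx = 48;  ∫_0^4 9 dx = 36.
  Sum: 64/3 + 48 + 36 = 316/3.
  ∫_0^4 u'(x)^2 dx = ∫_0^4 (1) dx. Term by term:
    ∫_0^4 1 dx = 4.
Adding: ||u||_{H^1}^2 = 316/3 + 4 = 328/3.


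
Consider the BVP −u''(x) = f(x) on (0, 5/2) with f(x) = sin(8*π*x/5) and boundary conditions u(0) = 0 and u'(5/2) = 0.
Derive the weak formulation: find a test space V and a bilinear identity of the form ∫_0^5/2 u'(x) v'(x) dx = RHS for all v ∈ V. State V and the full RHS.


V = {v ∈ H^1(0, 5/2) : v(0) = 0} (test functions vanish at x = 0 where u is specified); weak form: ∫_0^5/2 u'v' dx = ∫_0^5/2 (sin(8*π*x/5)) v dx for all v ∈ V.

Multiply both sides by a test function v and integrate from 0 to 5/2:
  ∫_0^5/2 −u''(x) v(x) dx = ∫_0^5/2 f(x) v(x) dx.
Integrate the LHS by parts once:
  ∫_0^5/2 −u'' v dx = −[u'(x) v(x)]_0^5/2 + ∫_0^5/2 u'(x) v'(x) dx.
Thus ∫_0^5/2 u'(x) v'(x) dx = ∫_0^5/2 f(x) v(x) dx + [u'(x) v(x)]_0^5/2.
Choose V so that boundary terms are either known or forced to vanish.
Mixed BC: u(0) = 0 (Dirichlet) and u'(5/2) = 0 (Neumann). Define V = {v ∈ H^1(0, 5/2) : v(0) = 0}. Then [u' v]_0^5/2 = u'(5/2)·v(5/2) − u'(0)·0 = 0.
Weak formulation: find u (satisfying any essential BC) such that ∫_0^5/2 u'(x) v'(x) dx = ∫_0^5/2 f v dx for all v ∈ V (Dirichlet at 0 absorbed into V; the Neumann datum at x = 5/2 is zero, so no boundary term remains).
Substituting f(x) = sin(8*π*x/5), the right-hand side is ∫_0^5/2 (sin(8*π*x/5)) v dx.


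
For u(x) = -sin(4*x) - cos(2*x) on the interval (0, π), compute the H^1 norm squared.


||u||_{H^1(0,π)}^2 = 11*π

u'(x) = 2*sin(2*x) - 4*cos(4*x).
Expand u² and (u')² and integrate term by term on (0, π), using: for integers n ≥ 1, ∫_0^π sin²(nx) dx = ∫_0^π cos²(nx) dx = π/2; for n ≠ n', ∫_0^π sin(nx)sin(n'x) dx = ∫_0^π cos(nx)cos(n'x) dx = 0; and by product-to-sum, ∫_0^π sin(nx)cos(n'x) dx = ½∫_0^π [sin((n+n')x) + sin((n−n')x)] dx, which is 0 when n+n' is even and 2n/(n²−n'²) when n+n' is odd (it need not vanish on (0, π)).
  u² squared terms: (-1)²·∫cos(2x)² dx = 1·π/2 = π/2;  (-1)²·∫sin(4x)² dx = 1·π/2 = π/2.
  u² cross terms: 2·(-1)·(-1)·∫cos(2x)·sin(4x) dx = 2·(0) = 0.
  So ∫_0^π u² dx = π/2 + π/2 + 0 = π.
  (u')² squared terms: (-4)²·∫cos(4x)² dx = 16·π/2 = 8*π;  (2)²·∫sin(2x)² dx = 4·π/2 = 2*π.
  (u')² cross terms: 2·(-4)·(2)·∫cos(4x)·sin(2x) dx = -16·(0) = 0.
  So ∫_0^π (u')² dx = 8*π + 2*π + 0 = 10*π.
||u||_{H^1}^2 = (π) + (10*π) = 11*π.


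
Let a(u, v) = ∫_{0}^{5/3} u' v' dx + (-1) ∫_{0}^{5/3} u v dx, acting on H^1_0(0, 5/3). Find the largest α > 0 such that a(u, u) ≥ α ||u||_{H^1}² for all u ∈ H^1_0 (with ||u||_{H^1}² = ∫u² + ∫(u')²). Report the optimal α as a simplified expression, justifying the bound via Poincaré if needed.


α = (-25 + 9*π^2)/(25 + 9*π^2)

Coercivity of a(·,·) on H^1_0(0, 5/3) means a(u, u) ≥ α ||u||_{H^1}² for every u ∈ H^1_0.
The interval has length L = 5/3, and Poincaré/coercivity depend only on L. Here a(u, u) = ∫(u')² + (-1)·∫u².
Here c = -1 < 0 with |c| < (π/L)² = 9*π^2/25, so coercivity still holds. The condition a(u,u) ≥ α||u||_{H^1}² reads (1−α)∫(u')² ≥ (α−c)∫u². Any admissible α is ≤ 1 (rapidly oscillating u have ∫u²/∫(u')² → 0), and α = 1 would force 0 ≥ (1−c)∫u², impossible since c < 1; so 1−α > 0. By the sharp Poincaré inequality on H^1_0 of an interval of length L, ∫(u')² ≥ (π/L)²∫u² with equality for the first sine mode sin(π(x−x₀)/L) (x₀ the left endpoint), so the inequality holds for all u iff (1−α)(π/L)² ≥ α − c, i.e. α ≤ ((π/L)² + c)/((π/L)² + 1) = (1 + c(L/π)²)/(1 + (L/π)²). (Direct route, valid since c ≤ 0: Poincaré gives c∫u² ≥ c(L/π)²∫(u')², so a(u,u) ≥ (1 + c(L/π)²)∫(u')², while ||u||_{H^1}² ≤ (1 + (L/π)²)∫(u')²; dividing yields the same α.) With (π/L)² = 9*π^2/25 and c = -1, the largest admissible constant is α = ((π/L)² + c)/((π/L)² + 1).
Simplifying, α = (-25 + 9*π^2)/(25 + 9*π^2).


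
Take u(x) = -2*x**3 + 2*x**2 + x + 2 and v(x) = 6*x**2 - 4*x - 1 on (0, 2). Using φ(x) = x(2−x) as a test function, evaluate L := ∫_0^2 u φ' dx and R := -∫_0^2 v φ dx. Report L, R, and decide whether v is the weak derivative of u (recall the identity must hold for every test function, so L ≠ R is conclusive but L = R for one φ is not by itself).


LHS = 44/15, RHS = -44/15. No, v is not the weak derivative of u.

u(x) = -2*x**3 + 2*x**2 + x + 2, classical derivative u'(x) = -6*x**2 + 4*x + 1.
φ(x) = x(2−x), so φ'(x) = 2 - 2*x.
Note φ(0) = φ(2) = 0, so the boundary term u·φ vanishes.
LHS = ∫_0^2 u(x) φ'(x) dx = ∫_0^2 (4*x^4 - 8*x^3 + 2*x^2 - 2*x + 4) dx. Term by term:
  ∫_0^2 4*x^4 dx = 128/5;  ∫_0^2 -8*x^3 dx = -32;  ∫_0^2 2*x^2 dx = 16/3;
  ∫_0^2 -2*x dx = -4;  ∫_0^2 4 dx = 8.
Sum: 128/5 − 32 + 16/3 − 4 + 8 = 44/15.
So LHS = 44/15.
∫_0^2 v(x) φ(x) dx = ∫_0^2 (-6*x^4 + 16*x^3 - 7*x^2 - 2*x) dx. Term by term:
  ∫_0^2 -6*x^4 dx = -192/5;  ∫_0^2 16*x^3 dx = 64;  ∫_0^2 -7*x^2 dx = -56/3;
  ∫_0^2 -2*x dx = -4.
Sum: -192/5 + 64 − 56/3 − 4 = 44/15.
So RHS = -∫_0^2 v(x) φ(x) dx = -44/15.
LHS − RHS = 88/15 ≠ 0, so the identity fails.
(For a valid weak derivative the identity must hold for EVERY test function, in particular this one. The failure shows v is NOT the weak derivative of u.)
Correct weak derivative would be u'(x) = -6*x**2 + 4*x + 1.


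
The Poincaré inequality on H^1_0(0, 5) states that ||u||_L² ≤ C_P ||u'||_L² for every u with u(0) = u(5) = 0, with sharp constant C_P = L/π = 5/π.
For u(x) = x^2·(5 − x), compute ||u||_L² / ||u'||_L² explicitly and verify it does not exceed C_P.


||u||_L² / ||u'||_L² = 5*sqrt(14)/14 < C_P = 5/π.

u(x) = x^2·(5 − x), so u'(x) = x*(10 - 3*x).
u(x) = x^2·(5 − x) vanishes at x = 0 and x = 5, so u ∈ H^1_0(0, 5). Differentiate via the product rule and integrate the resulting polynomials term by term.
  ∫_0^5 u² dx = ∫_0^5 (x^6 - 10*x^5 + 25*x^4) dx. Term by term:
    ∫_0^5 x^6 dx = 78125/7;  ∫_0^5 -10*x^5 dx = -78125/3;  ∫_0^5 25*x^4 dx = 15625.
  Sum: 78125/7 − 78125/3 + 15625 = 15625/21.
  ∫_0^5 (u')² dx = ∫_0^5 (9*x^4 - 60*x^3 + 100*x^2) dx. Term by term:
    ∫_0^5 9*x^4 dx = 5625;  ∫_0^5 -60*x^3 dx = -9375;  ∫_0^5 100*x^2 dx = 12500/3.
  Sum: 5625 − 9375 + 12500/3 = 1250/3.
∫_0^5 u² dx = 15625/21, so ||u||_L² = 125*sqrt(21)/21.
∫_0^5 (u')² dx = 1250/3, so ||u'||_L² = 25*sqrt(6)/3.
Ratio ||u||_L² / ||u'||_L² = 5*sqrt(14)/14.
Sharp Poincaré constant on H^1_0(0, 5) is C_P = L/π = 5/π, achieved by sin(π/5·x).
A polynomial bump cannot attain the sharp Poincaré constant (only the first sine eigenfunction does), so the ratio is strictly less than C_P, consistent with ||u||_L² ≤ C_P ||u'||_L².


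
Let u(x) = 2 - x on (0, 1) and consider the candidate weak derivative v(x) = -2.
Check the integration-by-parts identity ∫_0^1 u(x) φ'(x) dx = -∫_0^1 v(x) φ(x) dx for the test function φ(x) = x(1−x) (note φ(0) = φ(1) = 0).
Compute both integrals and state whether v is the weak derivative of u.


LHS = 1/6, RHS = 1/3. No, v is not the weak derivative of u.

u(x) = 2 - x, classical derivative u'(x) = -1.
φ(x) = x(1−x), so φ'(x) = 1 - 2*x.
Note φ(0) = φ(1) = 0, so the boundary term u·φ vanishes.
LHS = ∫_0^1 u(x) φ'(x) dx = ∫_0^1 (2*x^2 - 5*x + 2) dx. Term by term:
  ∫_0^1 2*x^2 dx = 2/3;  ∫_0^1 -5*x dx = -5/2;  ∫_0^1 2 dx = 2.
Sum: 2/3 − 5/2 + 2 = 1/6.
So LHS = 1/6.
∫_0^1 v(x) φ(x) dx = ∫_0^1 (2*x^2 - 2*x) dx. Term by term:
  ∫_0^1 2*x^2 dx = 2/3;  ∫_0^1 -2*x dx = -1.
Sum: 2/3 − 1 = -1/3.
So RHS = -∫_0^1 v(x) φ(x) dx = 1/3.
LHS − RHS = -1/6 ≠ 0, so the identity fails.
(For a valid weak derivative the identity must hold for EVERY test function, in particular this one. The failure shows v is NOT the weak derivative of u.)
Correct weak derivative would be u'(x) = -1.


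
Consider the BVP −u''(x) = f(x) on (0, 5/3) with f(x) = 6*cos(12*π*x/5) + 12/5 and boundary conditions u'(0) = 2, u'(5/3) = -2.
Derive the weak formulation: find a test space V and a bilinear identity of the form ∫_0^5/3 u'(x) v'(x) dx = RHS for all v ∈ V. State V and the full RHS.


V = H^1(0, 5/3) (v unrestricted at boundary; u is determined up to an additive constant); weak form: ∫_0^5/3 u'v' dx = ∫_0^5/3 (6*cos(12*π*x/5) + 12/5) v dx − 2·v(5/3) − 2·v(0) for all v ∈ V.

Multiply both sides by a test function v and integrate from 0 to 5/3:
  ∫_0^5/3 −u''(x) v(x) dx = ∫_0^5/3 f(x) v(x) dx.
Integrate the LHS by parts once:
  ∫_0^5/3 −u'' v dx = −[u'(x) v(x)]_0^5/3 + ∫_0^5/3 u'(x) v'(x) dx.
Thus ∫_0^5/3 u'(x) v'(x) dx = ∫_0^5/3 f(x) v(x) dx + [u'(x) v(x)]_0^5/3.
Choose V so that boundary terms are either known or forced to vanish.
u has inhomogeneous Neumann u'(0) = 2, u'(5/3) = -2. [u' v]_0^5/3 = (-2)·v(5/3) − (2)·v(0) = − 2·v(5/3) − 2·v(0). Take V = H^1(0, 5/3); boundary term becomes part of RHS.
Weak formulation: find u (satisfying any essential BC) such that ∫_0^5/3 u'(x) v'(x) dx = ∫_0^5/3 f v dx − 2·v(5/3) − 2·v(0) for all v ∈ V (Neumann data are natural BCs: they enter the RHS as boundary terms).
Substituting f(x) = 6*cos(12*π*x/5) + 12/5, the right-hand side is ∫_0^5/3 (6*cos(12*π*x/5) + 12/5) v dx − 2·v(5/3) − 2·v(0).
Compatibility check (pure Neumann): taking v ≡ 1 ∈ V gives 0 = ∫_0^5/3 f dx + (-2) − (2), i.e. ∫_0^5/3 f dx must equal u'(0) − u'(5/3) = 4. Indeed ∫_0^5/3 (6*cos(12*π*x/5) + 12/5) dx = 4, so the data are compatible. The solution is then unique only up to an additive constant (fix it e.g. by requiring ∫_0^5/3 u dx = 0).


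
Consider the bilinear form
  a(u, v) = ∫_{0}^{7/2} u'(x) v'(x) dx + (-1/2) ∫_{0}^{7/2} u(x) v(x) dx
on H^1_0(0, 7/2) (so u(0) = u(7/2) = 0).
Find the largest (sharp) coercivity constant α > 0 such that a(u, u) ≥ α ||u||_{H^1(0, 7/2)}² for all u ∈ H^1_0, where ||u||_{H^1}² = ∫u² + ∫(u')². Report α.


α = (-49 + 8*π^2)/(2*(4*π^2 + 49))

Coercivity of a(·,·) on H^1_0(0, 7/2) means a(u, u) ≥ α ||u||_{H^1}² for every u ∈ H^1_0.
The interval has length L = 7/2, and Poincaré/coercivity depend only on L. Here a(u, u) = ∫(u')² + (-1/2)·∫u².
Here c = -1/2 < 0 with |c| < (π/L)² = 4*π^2/49, so coercivity still holds. The condition a(u,u) ≥ α||u||_{H^1}² reads (1−α)∫(u')² ≥ (α−c)∫u². Any admissible α is ≤ 1 (rapidly oscillating u have ∫u²/∫(u')² → 0), and α = 1 would force 0 ≥ (1−c)∫u², impossible since c < 1; so 1−α > 0. By the sharp Poincaré inequality on H^1_0 of an interval of length L, ∫(u')² ≥ (π/L)²∫u² with equality for the first sine mode sin(π(x−x₀)/L) (x₀ the left endpoint), so the inequality holds for all u iff (1−α)(π/L)² ≥ α − c, i.e. α ≤ ((π/L)² + c)/((π/L)² + 1) = (1 + c(L/π)²)/(1 + (L/π)²). (Direct route, valid since c ≤ 0: Poincaré gives c∫u² ≥ c(L/π)²∫(u')², so a(u,u) ≥ (1 + c(L/π)²)∫(u')², while ||u||_{H^1}² ≤ (1 + (L/π)²)∫(u')²; dividing yields the same α.) With (π/L)² = 4*π^2/49 and c = -1/2, the largest admissible constant is α = ((π/L)² + c)/((π/L)² + 1).
Simplifying, α = (-49 + 8*π^2)/(2*(4*π^2 + 49)).


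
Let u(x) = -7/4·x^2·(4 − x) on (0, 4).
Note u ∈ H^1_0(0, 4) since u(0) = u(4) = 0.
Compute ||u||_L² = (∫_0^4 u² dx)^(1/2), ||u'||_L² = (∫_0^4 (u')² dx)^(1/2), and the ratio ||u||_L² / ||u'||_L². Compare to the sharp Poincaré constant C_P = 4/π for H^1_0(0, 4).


||u||_L² / ||u'||_L² = 2*sqrt(14)/7 < C_P = 4/π.

u(x) = -7/4·x^2·(4 − x), so u'(x) = 7*x*(3*x - 8)/4.
u(x) = -7/4·x^2·(4 − x) vanishes at x = 0 and x = 4, so u ∈ H^1_0(0, 4). Differentiate via the product rule and integrate the resulting polynomials term by term.
  ∫_0^4 u² dx = ∫_0^4 (49*x^6/16 - 49*x^5/2 + 49*x^4) dx. Term by term:
    ∫_0^4 49*x^6/16 dx = 7168;  ∫_0^4 -49*x^5/2 dx = -50176/3;  ∫_0^4 49*x^4 dx = 50176/5.
  Sum: 7168 − 50176/3 + 50176/5 = 7168/15.
  ∫_0^4 (u')² dx = ∫_0^4 (441*x^4/16 - 147*x^3 + 196*x^2) dx. Term by term:
    ∫_0^4 441*x^4/16 dx = 28224/5;  ∫_0^4 -147*x^3 dx = -9408;  ∫_0^4 196*x^2 dx = 12544/3.
  Sum: 28224/5 − 9408 + 12544/3 = 6272/15.
∫_0^4 u² dx = 7168/15, so ||u||_L² = 32*sqrt(105)/15.
∫_0^4 (u')² dx = 6272/15, so ||u'||_L² = 56*sqrt(30)/15.
Ratio ||u||_L² / ||u'||_L² = 2*sqrt(14)/7.
Sharp Poincaré constant on H^1_0(0, 4) is C_P = L/π = 4/π, achieved by sin(π/4·x).
A polynomial bump cannot attain the sharp Poincaré constant (only the first sine eigenfunction does), so the ratio is strictly less than C_P, consistent with ||u||_L² ≤ C_P ||u'||_L².


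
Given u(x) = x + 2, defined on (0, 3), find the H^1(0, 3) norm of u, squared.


||u||_{H^1}^2 = 42

The H^1 norm (squared) on an interval (0, L) is
  ||u||_{H^1}^2 = ∫_0^L u(x)^2 dx + ∫_0^L u'(x)^2 dx.
Compute u'(x) = 1.
Then u(x)^2 = x**2 + 4*x + 4 and u'(x)^2 = 1.
Integrate each monomial from 0 to 3 using ∫_0^3 c·x^n dx = c·3^(n+1)/(n+1):
  ∫_0^3 u(x)^2 dx = ∫_0^3 (x^2 + 4*x + 4) dx. Term by term:
    ∫_0^3 x^2 dx = 9;  ∫_0^3 4*x dx = 18;  ∫_0^3 4 dx = 12.
  Sum: 9 + 18 + 12 = 39.
  ∫_0^3 u'(x)^2 dx = ∫_0^3 (1) dx. Term by term:
    ∫_0^3 1 dx = 3.
Adding: ||u||_{H^1}^2 = 39 + 3 = 42.


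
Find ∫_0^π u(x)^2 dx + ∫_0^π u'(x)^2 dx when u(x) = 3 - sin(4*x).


||u||_{H^1(0,π)}^2 = 35*π/2

u'(x) = -4*cos(4*x).
Expand u² and (u')² and integrate term by term on (0, π), using: for integers n ≥ 1, ∫_0^π sin²(nx) dx = ∫_0^π cos²(nx) dx = π/2; for n ≠ n', ∫_0^π sin(nx)sin(n'x) dx = ∫_0^π cos(nx)cos(n'x) dx = 0; and by product-to-sum, ∫_0^π sin(nx)cos(n'x) dx = ½∫_0^π [sin((n+n')x) + sin((n−n')x)] dx, which is 0 when n+n' is even and 2n/(n²−n'²) when n+n' is odd (it need not vanish on (0, π)). For the constant mode: ∫_0^π 1 dx = π, ∫_0^π cos(nx) dx = 0, ∫_0^π sin(nx) dx = (1−(−1)^n)/n.
  u² squared terms: (3)²·∫1 dx = 9·π = 9*π;  (-1)²·∫sin(4x)² dx = 1·π/2 = π/2.
  u² cross terms: 2·(3)·(-1)·∫1·sin(4x) dx = -6·(0) = 0.
  So ∫_0^π u² dx = 9*π + π/2 + 0 = 19*π/2.
  (u')² squared terms: (-4)²·∫cos(4x)² dx = 16·π/2 = 8*π.
  So ∫_0^π (u')² dx = 8*π.
||u||_{H^1}^2 = (19*π/2) + (8*π) = 35*π/2.


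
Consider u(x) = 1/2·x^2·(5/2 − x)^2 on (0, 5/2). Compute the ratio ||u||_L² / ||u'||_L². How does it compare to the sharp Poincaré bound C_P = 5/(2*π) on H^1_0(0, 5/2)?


||u||_L² / ||u'||_L² = 5*sqrt(3)/12 < C_P = 5/(2*π).

u(x) = 1/2·x^2·(5/2 − x)^2, so u'(x) = x*(2*x - 5)*(4*x - 5)/4.
u(x) = 1/2·x^2·(5/2 − x)^2 vanishes at x = 0 and x = 5/2, so u ∈ H^1_0(0, 5/2). Differentiate via the product rule and integrate the resulting polynomials term by term.
  ∫_0^5/2 u² dx = ∫_0^5/2 (x^8/4 - 5*x^7/2 + 75*x^6/8 - 125*x^5/8 + 625*x^4/64) dx. Term by term:
    ∫_0^5/2 x^8/4 dx = 1953125/18432;  ∫_0^5/2 -5*x^7/2 dx = -1953125/4096;  ∫_0^5/2 75*x^6/8 dx = 5859375/7168;
    ∫_0^5/2 -125*x^5/8 dx = -1953125/3072;  ∫_0^5/2 625*x^4/64 dx = 390625/2048.
  Sum: 1953125/18432 − 1953125/4096 + 5859375/7168 − 1953125/3072 + 390625/2048 = 390625/258048.
  ∫_0^5/2 (u')² dx = ∫_0^5/2 (4*x^6 - 30*x^5 + 325*x^4/4 - 375*x^3/4 + 625*x^2/16) dx. Term by term:
    ∫_0^5/2 4*x^6 dx = 78125/224;  ∫_0^5/2 -30*x^5 dx = -78125/64;  ∫_0^5/2 325*x^4/4 dx = 203125/128;
    ∫_0^5/2 -375*x^3/4 dx = -234375/256;  ∫_0^5/2 625*x^2/16 dx = 78125/384.
  Sum: 78125/224 − 78125/64 + 203125/128 − 234375/256 + 78125/384 = 15625/5376.
∫_0^5/2 u² dx = 390625/258048, so ||u||_L² = 625*sqrt(7)/1344.
∫_0^5/2 (u')² dx = 15625/5376, so ||u'||_L² = 125*sqrt(21)/336.
Ratio ||u||_L² / ||u'||_L² = 5*sqrt(3)/12.
Sharp Poincaré constant on H^1_0(0, 5/2) is C_P = L/π = 5/(2*π), achieved by sin(2*π/5·x).
A polynomial bump cannot attain the sharp Poincaré constant (only the first sine eigenfunction does), so the ratio is strictly less than C_P, consistent with ||u||_L² ≤ C_P ||u'||_L².


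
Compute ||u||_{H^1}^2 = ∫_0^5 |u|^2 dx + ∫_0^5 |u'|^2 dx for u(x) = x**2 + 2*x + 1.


||u||_{H^1}^2 = 5525/3

The H^1 norm (squared) on an interval (0, L) is
  ||u||_{H^1}^2 = ∫_0^L u(x)^2 dx + ∫_0^L u'(x)^2 dx.
Compute u'(x) = 2*x + 2.
Then u(x)^2 = x**4 + 4*x**3 + 6*x**2 + 4*x + 1 and u'(x)^2 = 4*x**2 + 8*x + 4.
Integrate each monomial from 0 to 5 using ∫_0^5 c·x^n dx = c·5^(n+1)/(n+1):
  ∫_0^5 u(x)^2 dx = ∫_0^5 (x^4 + 4*x^3 + 6*x^2 + 4*x + 1) dx. Term by term:
    ∫_0^5 x^4 dx = 625;  ∫_0^5 4*x^3 dx = 625;  ∫_0^5 6*x^2 dx = 250;
    ∫_0^5 4*x dx = 50;  ∫_0^5 1 dx = 5.
  Sum: 625 + 625 + 250 + 50 + 5 = 1555.
  ∫_0^5 u'(x)^2 dx = ∫_0^5 (4*x^2 + 8*x + 4) dx. Term by term:
    ∫_0^5 4*x^2 dx = 500/3;  ∫_0^5 8*x dx = 100;  ∫_0^5 4 dx = 20.
  Sum: 500/3 + 100 + 20 = 860/3.
Adding: ||u||_{H^1}^2 = 1555 + 860/3 = 5525/3.


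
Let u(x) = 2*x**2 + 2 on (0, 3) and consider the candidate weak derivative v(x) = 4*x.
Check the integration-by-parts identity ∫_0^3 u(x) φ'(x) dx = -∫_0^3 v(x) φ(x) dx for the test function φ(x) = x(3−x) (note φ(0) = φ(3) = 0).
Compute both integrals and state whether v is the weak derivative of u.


LHS = -27, RHS = -27. Yes, v = u' weakly.

u(x) = 2*x**2 + 2, classical derivative u'(x) = 4*x.
φ(x) = x(3−x), so φ'(x) = 3 - 2*x.
Note φ(0) = φ(3) = 0, so the boundary term u·φ vanishes.
LHS = ∫_0^3 u(x) φ'(x) dx = ∫_0^3 (-4*x^3 + 6*x^2 - 4*x + 6) dx. Term by term:
  ∫_0^3 -4*x^3 dx = -81;  ∫_0^3 6*x^2 dx = 54;  ∫_0^3 -4*x dx = -18;
  ∫_0^3 6 dx = 18.
Sum: -81 + 54 − 18 + 18 = -27.
So LHS = -27.
∫_0^3 v(x) φ(x) dx = ∫_0^3 (-4*x^3 + 12*x^2) dx. Term by term:
  ∫_0^3 -4*x^3 dx = -81;  ∫_0^3 12*x^2 dx = 108.
Sum: -81 + 108 = 27.
So RHS = -∫_0^3 v(x) φ(x) dx = -27.
LHS = RHS, so the identity holds for this test φ.
Moreover u is smooth here and v(x) = u'(x) = 4*x pointwise, so the identity holds for every test function. Hence v is the weak derivative of u.


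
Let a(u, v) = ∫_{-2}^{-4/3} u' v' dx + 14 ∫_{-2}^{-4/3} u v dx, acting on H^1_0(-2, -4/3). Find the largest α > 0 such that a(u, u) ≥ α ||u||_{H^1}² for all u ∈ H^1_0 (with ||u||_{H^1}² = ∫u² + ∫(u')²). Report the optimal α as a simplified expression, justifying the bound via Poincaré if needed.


α = 1

Coercivity of a(·,·) on H^1_0(-2, -4/3) means a(u, u) ≥ α ||u||_{H^1}² for every u ∈ H^1_0.
The interval has length L = 2/3, and Poincaré/coercivity depend only on L. Here a(u, u) = ∫(u')² + (14)·∫u².
Here c = 14 ≥ 1, so a(u,u) = ∫(u')² + c∫u² ≥ ∫(u')² + ∫u² = ||u||_{H^1}², i.e. α = 1 works. No larger α is possible: a(u,u) ≥ α||u||_{H^1}² means (1−α)∫(u')² ≥ (α−c)∫u², and for the modes u_n = sin(nπ(x−x₀)/L) (x₀ the left endpoint) one has ∫u_n²/∫(u_n')² = (L/(nπ))² → 0, so a(u_n,u_n)/||u_n||_{H^1}² → 1. Hence the optimal constant is α = 1.
Therefore α = 1.


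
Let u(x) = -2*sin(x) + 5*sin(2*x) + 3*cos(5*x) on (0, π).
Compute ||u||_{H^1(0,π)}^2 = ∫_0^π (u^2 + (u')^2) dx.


||u||_{H^1(0,π)}^2 = -1040/7 + 367*π/2

u'(x) = -15*sin(5*x) - 2*cos(x) + 10*cos(2*x).
Expand u² and (u')² and integrate term by term on (0, π), using: for integers n ≥ 1, ∫_0^π sin²(nx) dx = ∫_0^π cos²(nx) dx = π/2; for n ≠ n', ∫_0^π sin(nx)sin(n'x) dx = ∫_0^π cos(nx)cos(n'x) dx = 0; and by product-to-sum, ∫_0^π sin(nx)cos(n'x) dx = ½∫_0^π [sin((n+n')x) + sin((n−n')x)] dx, which is 0 when n+n' is even and 2n/(n²−n'²) when n+n' is odd (it need not vanish on (0, π)).
  u² squared terms: (-2)²·∫sin(x)² dx = 4·π/2 = 2*π;  (3)²·∫cos(5x)² dx = 9·π/2 = 9*π/2;  (5)²·∫sin(2x)² dx = 25·π/2 = 25*π/2.
  u² cross terms: 2·(-2)·(3)·∫sin(x)·cos(5x) dx = -12·(0) = 0;  2·(-2)·(5)·∫sin(x)·sin(2x) dx = -20·(0) = 0;  2·(3)·(5)·∫cos(5x)·sin(2x) dx = 30·(-4/21) = -40/7.
  So ∫_0^π u² dx = 2*π + 9*π/2 + 25*π/2 + 0 + 0 − 40/7 = -40/7 + 19*π.
  (u')² squared terms: (-15)²·∫sin(5x)² dx = 225·π/2 = 225*π/2;  (-2)²·∫cos(x)² dx = 4·π/2 = 2*π;  (10)²·∫cos(2x)² dx = 100·π/2 = 50*π.
  (u')² cross terms: 2·(-15)·(-2)·∫sin(5x)·cos(x) dx = 60·(0) = 0;  2·(-15)·(10)·∫sin(5x)·cos(2x) dx = -300·(10/21) = -1000/7;  2·(-2)·(10)·∫cos(x)·cos(2x) dx = -40·(0) = 0.
  So ∫_0^π (u')² dx = 225*π/2 + 2*π + 50*π + 0 − 1000/7 + 0 = -1000/7 + 329*π/2.
||u||_{H^1}^2 = (-40/7 + 19*π) + (-1000/7 + 329*π/2) = -1040/7 + 367*π/2.


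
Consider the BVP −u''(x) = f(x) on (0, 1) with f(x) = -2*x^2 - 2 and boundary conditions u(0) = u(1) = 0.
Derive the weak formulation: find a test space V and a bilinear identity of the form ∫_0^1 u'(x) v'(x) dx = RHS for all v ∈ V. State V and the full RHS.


V = H^1_0(0, 1) (so v(0) = v(1) = 0); weak form: ∫_0^1 u'v' dx = ∫_0^1 (-2*x^2 - 2) v dx for all v ∈ V.

Multiply both sides by a test function v and integrate from 0 to 1:
  ∫_0^1 −u''(x) v(x) dx = ∫_0^1 f(x) v(x) dx.
Integrate the LHS by parts once:
  ∫_0^1 −u'' v dx = −[u'(x) v(x)]_0^1 + ∫_0^1 u'(x) v'(x) dx.
Thus ∫_0^1 u'(x) v'(x) dx = ∫_0^1 f(x) v(x) dx + [u'(x) v(x)]_0^1.
Choose V so that boundary terms are either known or forced to vanish.
u is Dirichlet: u(0) = u(1) = 0. Let V = H^1_0(0, 1); then v(0) = v(1) = 0, and [u' v]_0^1 = 0.
Weak formulation: find u (satisfying any essential BC) such that ∫_0^1 u'(x) v'(x) dx = ∫_0^1 f v dx for all v ∈ V.
Substituting f(x) = -2*x^2 - 2, the right-hand side is ∫_0^1 (-2*x^2 - 2) v dx.


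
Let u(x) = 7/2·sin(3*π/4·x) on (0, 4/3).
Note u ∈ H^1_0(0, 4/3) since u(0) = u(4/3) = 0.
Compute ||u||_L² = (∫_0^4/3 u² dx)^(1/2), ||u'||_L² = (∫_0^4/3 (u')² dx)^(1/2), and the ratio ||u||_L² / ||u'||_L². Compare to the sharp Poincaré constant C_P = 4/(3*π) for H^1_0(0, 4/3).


||u||_L² / ||u'||_L² = 4/(3*π) = C_P.

u(x) = 7/2·sin(3*π/4·x), so u'(x) = 21*π*cos(3*π*x/4)/8.
Writing u(x) = A·sin(kπx/L) with A = 7/2 and k = 1, use ∫_0^L sin²(kπx/L) dx = L/2 and ∫_0^L cos²(kπx/L) dx = L/2.
u² = 49/4·sin²(3*π/4·x) and (u')² = 441*π^2/64·cos²(3*π/4·x), and each of sin², cos² integrates to L/2 = 2/3 over (0, 4/3).
∫_0^4/3 u² dx = 49/6, so ||u||_L² = 7*sqrt(6)/6.
∫_0^4/3 (u')² dx = 147*π^2/32, so ||u'||_L² = 7*sqrt(6)*π/8.
Ratio ||u||_L² / ||u'||_L² = 4/(3*π).
Sharp Poincaré constant on H^1_0(0, 4/3) is C_P = L/π = 4/(3*π), achieved by sin(3*π/4·x).
This is the k = 1 eigenfunction (up to amplitude), so the ratio equals the sharp Poincaré constant exactly.


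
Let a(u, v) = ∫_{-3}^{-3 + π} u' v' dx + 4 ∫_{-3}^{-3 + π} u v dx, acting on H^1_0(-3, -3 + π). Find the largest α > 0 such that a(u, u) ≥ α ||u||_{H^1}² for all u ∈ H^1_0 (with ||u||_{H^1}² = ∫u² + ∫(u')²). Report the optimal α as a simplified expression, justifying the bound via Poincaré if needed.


α = 1

Coercivity of a(·,·) on H^1_0(-3, -3 + π) means a(u, u) ≥ α ||u||_{H^1}² for every u ∈ H^1_0.
The interval has length L = π, and Poincaré/coercivity depend only on L. Here a(u, u) = ∫(u')² + (4)·∫u².
Here c = 4 ≥ 1, so a(u,u) = ∫(u')² + c∫u² ≥ ∫(u')² + ∫u² = ||u||_{H^1}², i.e. α = 1 works. No larger α is possible: a(u,u) ≥ α||u||_{H^1}² means (1−α)∫(u')² ≥ (α−c)∫u², and for the modes u_n = sin(nπ(x−x₀)/L) (x₀ the left endpoint) one has ∫u_n²/∫(u_n')² = (L/(nπ))² → 0, so a(u_n,u_n)/||u_n||_{H^1}² → 1. Hence the optimal constant is α = 1.
Therefore α = 1.


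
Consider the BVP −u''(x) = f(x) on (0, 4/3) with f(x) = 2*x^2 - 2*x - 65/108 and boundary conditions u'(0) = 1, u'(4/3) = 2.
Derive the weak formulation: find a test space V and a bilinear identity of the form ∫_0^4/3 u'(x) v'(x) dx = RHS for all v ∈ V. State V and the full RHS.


V = H^1(0, 4/3) (v unrestricted at boundary; u is determined up to an additive constant); weak form: ∫_0^4/3 u'v' dx = ∫_0^4/3 (2*x^2 - 2*x - 65/108) v dx + 2·v(4/3) − v(0) for all v ∈ V.

Multiply both sides by a test function v and integrate from 0 to 4/3:
  ∫_0^4/3 −u''(x) v(x) dx = ∫_0^4/3 f(x) v(x) dx.
Integrate the LHS by parts once:
  ∫_0^4/3 −u'' v dx = −[u'(x) v(x)]_0^4/3 + ∫_0^4/3 u'(x) v'(x) dx.
Thus ∫_0^4/3 u'(x) v'(x) dx = ∫_0^4/3 f(x) v(x) dx + [u'(x) v(x)]_0^4/3.
Choose V so that boundary terms are either known or forced to vanish.
u has inhomogeneous Neumann u'(0) = 1, u'(4/3) = 2. [u' v]_0^4/3 = (2)·v(4/3) − (1)·v(0) = 2·v(4/3) − v(0). Take V = H^1(0, 4/3); boundary term becomes part of RHS.
Weak formulation: find u (satisfying any essential BC) such that ∫_0^4/3 u'(x) v'(x) dx = ∫_0^4/3 f v dx + 2·v(4/3) − v(0) for all v ∈ V (Neumann data are natural BCs: they enter the RHS as boundary terms).
Substituting f(x) = 2*x^2 - 2*x - 65/108, the right-hand side is ∫_0^4/3 (2*x^2 - 2*x - 65/108) v dx + 2·v(4/3) − v(0).
Compatibility check (pure Neumann): taking v ≡ 1 ∈ V gives 0 = ∫_0^4/3 f dx + (2) − (1), i.e. ∫_0^4/3 f dx must equal u'(0) − u'(4/3) = -1. Indeed ∫_0^4/3 (2*x^2 - 2*x - 65/108) dx = -1, so the data are compatible. The solution is then unique only up to an additive constant (fix it e.g. by requiring ∫_0^4/3 u dx = 0).


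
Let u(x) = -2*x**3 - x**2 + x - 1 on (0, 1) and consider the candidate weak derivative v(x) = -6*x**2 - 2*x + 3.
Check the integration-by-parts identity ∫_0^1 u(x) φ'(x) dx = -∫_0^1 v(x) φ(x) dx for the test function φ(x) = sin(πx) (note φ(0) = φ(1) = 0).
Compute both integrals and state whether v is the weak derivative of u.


LHS = -24/π^3 + 6/π, RHS = -24/π^3 + 2/π. No, v is not the weak derivative of u.

u(x) = -2*x**3 - x**2 + x - 1, classical derivative u'(x) = -6*x**2 - 2*x + 1.
φ(x) = sin(πx), so φ'(x) = π*cos(π*x).
Note φ(0) = φ(1) = 0, so the boundary term u·φ vanishes.
LHS = ∫_0^1 u(x) φ'(x) dx = ∫_0^1 (-2*π*x^3*cos(π*x) - π*x^2*cos(π*x) + π*x*cos(π*x) - π*cos(π*x)) dx. Term by term:
  ∫_0^1 -π*cos(π*x) dx = 0;  ∫_0^1 π*x*cos(π*x) dx = -2/π;  ∫_0^1 -π*x^2*cos(π*x) dx = 2/π;
  ∫_0^1 -2*π*x^3*cos(π*x) dx = -24/π^3 + 6/π.
Sum: 0 − 2/π + 2/π + -24/π^3 + 6/π = -24/π^3 + 6/π.
So LHS = -24/π^3 + 6/π.
∫_0^1 v(x) φ(x) dx = ∫_0^1 (-6*x^2*sin(π*x) - 2*x*sin(π*x) + 3*sin(π*x)) dx. Term by term:
  ∫_0^1 3*sin(π*x) dx = 6/π;  ∫_0^1 -6*x^2*sin(π*x) dx = -6/π + 24/π^3;  ∫_0^1 -2*x*sin(π*x) dx = -2/π.
Sum: 6/π + -6/π + 24/π^3 − 2/π = -2/π + 24/π^3.
So RHS = -∫_0^1 v(x) φ(x) dx = -24/π^3 + 2/π.
LHS − RHS = 4/π ≠ 0, so the identity fails.
(For a valid weak derivative the identity must hold for EVERY test function, in particular this one. The failure shows v is NOT the weak derivative of u.)
Correct weak derivative would be u'(x) = -6*x**2 - 2*x + 1.


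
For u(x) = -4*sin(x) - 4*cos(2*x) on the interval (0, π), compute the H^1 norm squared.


||u||_{H^1(0,π)}^2 = -320/3 + 56*π

u'(x) = 8*sin(2*x) - 4*cos(x).
Expand u² and (u')² and integrate term by term on (0, π), using: for integers n ≥ 1, ∫_0^π sin²(nx) dx = ∫_0^π cos²(nx) dx = π/2; for n ≠ n', ∫_0^π sin(nx)sin(n'x) dx = ∫_0^π cos(nx)cos(n'x) dx = 0; and by product-to-sum, ∫_0^π sin(nx)cos(n'x) dx = ½∫_0^π [sin((n+n')x) + sin((n−n')x)] dx, which is 0 when n+n' is even and 2n/(n²−n'²) when n+n' is odd (it need not vanish on (0, π)).
  u² squared terms: (-4)²·∫cos(2x)² dx = 16·π/2 = 8*π;  (-4)²·∫sin(x)² dx = 16·π/2 = 8*π.
  u² cross terms: 2·(-4)·(-4)·∫cos(2x)·sin(x) dx = 32·(-2/3) = -64/3.
  So ∫_0^π u² dx = 8*π + 8*π − 64/3 = -64/3 + 16*π.
  (u')² squared terms: (-4)²·∫cos(x)² dx = 16·π/2 = 8*π;  (8)²·∫sin(2x)² dx = 64·π/2 = 32*π.
  (u')² cross terms: 2·(-4)·(8)·∫cos(x)·sin(2x) dx = -64·(4/3) = -256/3.
  So ∫_0^π (u')² dx = 8*π + 32*π − 256/3 = -256/3 + 40*π.
||u||_{H^1}^2 = (-64/3 + 16*π) + (-256/3 + 40*π) = -320/3 + 56*π.


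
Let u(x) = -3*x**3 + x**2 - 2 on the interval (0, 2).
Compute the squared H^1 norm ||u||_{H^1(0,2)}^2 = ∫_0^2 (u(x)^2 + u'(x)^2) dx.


||u||_{H^1}^2 = 18808/35

The H^1 norm (squared) on an interval (0, L) is
  ||u||_{H^1}^2 = ∫_0^L u(x)^2 dx + ∫_0^L u'(x)^2 dx.
Compute u'(x) = -9*x**2 + 2*x.
Then u(x)^2 = 9*x**6 - 6*x**5 + x**4 + 12*x**3 - 4*x**2 + 4 and u'(x)^2 = 81*x**4 - 36*x**3 + 4*x**2.
Integrate each monomial from 0 to 2 using ∫_0^2 c·x^n dx = c·2^(n+1)/(n+1):
  ∫_0^2 u(x)^2 dx = ∫_0^2 (9*x^6 - 6*x^5 + x^4 + 12*x^3 - 4*x^2 + 4) dx. Term by term:
    ∫_0^2 9*x^6 dx = 1152/7;  ∫_0^2 -6*x^5 dx = -64;  ∫_0^2 x^4 dx = 32/5;
    ∫_0^2 12*x^3 dx = 48;  ∫_0^2 -4*x^2 dx = -32/3;  ∫_0^2 4 dx = 8.
  Sum: 1152/7 − 64 + 32/5 + 48 − 32/3 + 8 = 15992/105.
  ∫_0^2 u'(x)^2 dx = ∫_0^2 (81*x^4 - 36*x^3 + 4*x^2) dx. Term by term:
    ∫_0^2 81*x^4 dx = 2592/5;  ∫_0^2 -36*x^3 dx = -144;  ∫_0^2 4*x^2 dx = 32/3.
  Sum: 2592/5 − 144 + 32/3 = 5776/15.
Adding: ||u||_{H^1}^2 = 15992/105 + 5776/15 = 18808/35.


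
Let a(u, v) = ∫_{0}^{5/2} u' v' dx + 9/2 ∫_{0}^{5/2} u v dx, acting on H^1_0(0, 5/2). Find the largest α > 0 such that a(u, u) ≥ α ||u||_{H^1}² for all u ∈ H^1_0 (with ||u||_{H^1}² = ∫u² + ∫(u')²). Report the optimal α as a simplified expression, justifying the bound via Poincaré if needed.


α = 1

Coercivity of a(·,·) on H^1_0(0, 5/2) means a(u, u) ≥ α ||u||_{H^1}² for every u ∈ H^1_0.
The interval has length L = 5/2, and Poincaré/coercivity depend only on L. Here a(u, u) = ∫(u')² + (9/2)·∫u².
Here c = 9/2 ≥ 1, so a(u,u) = ∫(u')² + c∫u² ≥ ∫(u')² + ∫u² = ||u||_{H^1}², i.e. α = 1 works. No larger α is possible: a(u,u) ≥ α||u||_{H^1}² means (1−α)∫(u')² ≥ (α−c)∫u², and for the modes u_n = sin(nπ(x−x₀)/L) (x₀ the left endpoint) one has ∫u_n²/∫(u_n')² = (L/(nπ))² → 0, so a(u_n,u_n)/||u_n||_{H^1}² → 1. Hence the optimal constant is α = 1.
Therefore α = 1.


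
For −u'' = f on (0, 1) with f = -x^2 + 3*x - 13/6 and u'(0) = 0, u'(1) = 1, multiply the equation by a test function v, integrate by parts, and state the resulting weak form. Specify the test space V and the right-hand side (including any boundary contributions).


V = H^1(0, 1) (v unrestricted at boundary; u is determined up to an additive constant); weak form: ∫_0^1 u'v' dx = ∫_0^1 (-x^2 + 3*x - 13/6) v dx + v(1) for all v ∈ V.

Multiply both sides by a test function v and integrate from 0 to 1:
  ∫_0^1 −u''(x) v(x) dx = ∫_0^1 f(x) v(x) dx.
Integrate the LHS by parts once:
  ∫_0^1 −u'' v dx = −[u'(x) v(x)]_0^1 + ∫_0^1 u'(x) v'(x) dx.
Thus ∫_0^1 u'(x) v'(x) dx = ∫_0^1 f(x) v(x) dx + [u'(x) v(x)]_0^1.
Choose V so that boundary terms are either known or forced to vanish.
u has inhomogeneous Neumann u'(0) = 0, u'(1) = 1. [u' v]_0^1 = (1)·v(1) − (0)·v(0) = v(1). Take V = H^1(0, 1); boundary term becomes part of RHS.
Weak formulation: find u (satisfying any essential BC) such that ∫_0^1 u'(x) v'(x) dx = ∫_0^1 f v dx + v(1) for all v ∈ V (Neumann data are natural BCs: they enter the RHS as boundary terms).
Substituting f(x) = -x^2 + 3*x - 13/6, the right-hand side is ∫_0^1 (-x^2 + 3*x - 13/6) v dx + v(1).
Compatibility check (pure Neumann): taking v ≡ 1 ∈ V gives 0 = ∫_0^1 f dx + (1) − (0), i.e. ∫_0^1 f dx must equal u'(0) − u'(1) = -1. Indeed ∫_0^1 (-x^2 + 3*x - 13/6) dx = -1, so the data are compatible. The solution is then unique only up to an additive constant (fix it e.g. by requiring ∫_0^1 u dx = 0).


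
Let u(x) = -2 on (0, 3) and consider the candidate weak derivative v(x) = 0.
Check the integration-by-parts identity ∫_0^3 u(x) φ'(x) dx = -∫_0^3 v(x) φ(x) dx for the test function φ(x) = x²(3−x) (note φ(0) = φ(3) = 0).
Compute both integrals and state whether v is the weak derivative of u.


LHS = 0, RHS = 0. Yes, v = u' weakly.

u(x) = -2, classical derivative u'(x) = 0.
φ(x) = x²(3−x), so φ'(x) = 3*x*(2 - x).
Note φ(0) = φ(3) = 0, so the boundary term u·φ vanishes.
LHS = ∫_0^3 u(x) φ'(x) dx = ∫_0^3 (6*x^2 - 12*x) dx. Term by term:
  ∫_0^3 6*x^2 dx = 54;  ∫_0^3 -12*x dx = -54.
Sum: 54 − 54 = 0.
So LHS = 0.
∫_0^3 v(x) φ(x) dx = ∫_0^3 (0) dx. Term by term:
  ∫_0^3 0 dx = 0.
So RHS = -∫_0^3 v(x) φ(x) dx = 0.
LHS = RHS, so the identity holds for this test φ.
Moreover u is smooth here and v(x) = u'(x) = 0 pointwise, so the identity holds for every test function. Hence v is the weak derivative of u.
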